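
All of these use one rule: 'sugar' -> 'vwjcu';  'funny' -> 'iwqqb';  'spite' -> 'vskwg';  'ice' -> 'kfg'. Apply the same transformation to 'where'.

Vowels shift forward by 2 and consonants shift forward by 3.
Applying it to where: w(cons)+3=z, h(cons)+3=k, e(vowel)+2=g, r(cons)+3=u, e(vowel)+2=g.

zkgug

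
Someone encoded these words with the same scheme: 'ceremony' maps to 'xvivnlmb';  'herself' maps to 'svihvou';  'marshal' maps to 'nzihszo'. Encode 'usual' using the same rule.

fhfzo

Each letter is replaced by its mirror in the alphabet: a↔z, b↔y, c↔x, and so on (the Atbash cipher).
For usual: u↔f, s↔h, u↔f, a↔z, l↔o.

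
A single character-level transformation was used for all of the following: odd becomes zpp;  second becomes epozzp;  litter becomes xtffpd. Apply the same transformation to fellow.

The shift depends on letter class: consonant d→p is +12, but vowel o→z is +11. Two shifts are in play — +11 for a/e/i/o/u, +12 for every other letter.
On fellow: f(cons)+12=r, e(vowel)+11=p, l(cons)+12=x, l(cons)+12=x, o(vowel)+11=z, w(cons)+12=i.

rpxxzi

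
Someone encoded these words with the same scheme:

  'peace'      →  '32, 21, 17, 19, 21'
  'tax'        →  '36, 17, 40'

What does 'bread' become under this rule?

p is letter #16 and maps to 32: an offset of 16. The number is (letter's place in the alphabet, a=1) + 16.
For bread: b=2→18, r=18→34, e=5→21, a=1→17, d=4→20.

18, 34, 21, 17, 20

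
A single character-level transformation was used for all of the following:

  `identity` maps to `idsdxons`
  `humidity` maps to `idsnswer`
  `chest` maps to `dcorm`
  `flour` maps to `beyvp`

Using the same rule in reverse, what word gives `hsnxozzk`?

The output letters match the input read backwards, each shifted +10: identity reversed is ytitnedi. Two steps: reverse the string, then apply a Caesar shift of +10.
Undoing it on hsnxozzk: shift back: h−10=x, s−10=i, n−10=d, x−10=n, o−10=e, z−10=p, z−10=p, k−10=a → xidneppa; then reverse → appendix.

appendix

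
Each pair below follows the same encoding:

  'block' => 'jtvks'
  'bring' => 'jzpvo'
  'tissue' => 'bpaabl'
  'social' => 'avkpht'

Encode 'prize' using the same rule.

The shift depends on letter class: consonant b→j is +8, but vowel o→v is +7. Two shifts are in play — +7 for a/e/i/o/u, +8 for every other letter.
For prize: p(cons)+8=x, r(cons)+8=z, i(vowel)+7=p, z(cons)+8=h, e(vowel)+7=l.

xzphl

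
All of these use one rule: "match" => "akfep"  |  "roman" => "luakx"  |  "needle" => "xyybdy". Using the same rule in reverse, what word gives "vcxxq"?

funny

Treating letters as 0–25, the rule is x ↦ 23x + 10 (mod 26).
Undoing it on vcxxq: v(21)→17·(21−10)≡5=f; c(2)→17·(2−10)≡20=u; x(23)→17·(23−10)≡13=n; x(23)→17·(23−10)≡13=n; q(16)→17·(16−10)≡24=y (all mod 26).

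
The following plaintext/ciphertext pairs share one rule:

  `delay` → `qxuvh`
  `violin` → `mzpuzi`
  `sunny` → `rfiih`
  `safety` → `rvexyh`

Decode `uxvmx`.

leave

This is an affine cipher: with a=0,…,z=25, each position x becomes (7x+21) mod 26.
Decoding uxvmx: u(20)→15·(20−21)≡11=l; x(23)→15·(23−21)≡4=e; v(21)→15·(21−21)≡0=a; m(12)→15·(12−21)≡21=v; x(23)→15·(23−21)≡4=e (all mod 26).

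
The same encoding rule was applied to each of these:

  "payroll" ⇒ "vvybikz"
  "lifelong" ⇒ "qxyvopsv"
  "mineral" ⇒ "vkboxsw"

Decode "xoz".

The output letters match the input read backwards, each shifted +10: payroll reversed is lloryap. Two steps: reverse the string, then apply a Caesar shift of +10.
Undoing it on xoz: shift back: x−10=n, o−10=e, z−10=p → nep; then reverse → pen.

pen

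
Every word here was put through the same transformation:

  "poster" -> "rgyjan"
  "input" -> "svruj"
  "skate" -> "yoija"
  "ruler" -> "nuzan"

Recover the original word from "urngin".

uproar

p(15)→r(17) and o(14)→g(6) fit y≡11x+8 (mod 26); the inverse of 11 mod 26 is 19. Treating letters as 0–25, the rule is x ↦ 11x + 8 (mod 26).
Reversing it on urngin: u(20)→19·(20−8)≡20=u; r(17)→19·(17−8)≡15=p; n(13)→19·(13−8)≡17=r; g(6)→19·(6−8)≡14=o; i(8)→19·(8−8)≡0=a; n(13)→19·(13−8)≡17=r (all mod 26).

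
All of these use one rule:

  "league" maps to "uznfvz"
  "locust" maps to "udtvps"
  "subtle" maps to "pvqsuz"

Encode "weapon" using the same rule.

l(11)→u(20) and e(4)→z(25) fit y≡3x+13 (mod 26); the inverse of 3 mod 26 is 9. Treating letters as 0–25, the rule is x ↦ 3x + 13 (mod 26).
Applying it to weapon: w(22)→3·22+13≡1=b; e(4)→3·4+13≡25=z; a(0)→3·0+13≡13=n; p(15)→3·15+13≡6=g; o(14)→3·14+13≡3=d; n(13)→3·13+13≡0=a (all mod 26).

bzngda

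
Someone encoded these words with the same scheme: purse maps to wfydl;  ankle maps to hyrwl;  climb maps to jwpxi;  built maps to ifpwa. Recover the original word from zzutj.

Shifts by position in purse: pos 0: p→w (+7), pos 1: u→f (+11), pos 2: r→y (+7), pos 3: s→d (+11) — repeating every 2. The shifts repeat in a cycle of length 2: positions 0,1,… shift by +7, +11, then the pattern repeats.
Reversing it on zzutj: z−7=s, z−11=o, u−7=n, t−11=i, j−7=c.

sonic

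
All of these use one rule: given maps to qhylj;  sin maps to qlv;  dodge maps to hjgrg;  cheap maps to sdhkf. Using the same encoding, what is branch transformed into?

Two steps: reverse the string, then apply a Caesar shift of +3.
On branch: reverse → hcnarb; then shift: h+3=k, c+3=f, n+3=q, a+3=d, r+3=u, b+3=e.

kfqdue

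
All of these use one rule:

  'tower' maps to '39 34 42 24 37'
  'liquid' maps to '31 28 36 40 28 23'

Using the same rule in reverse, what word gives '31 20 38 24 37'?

laser

Each letter is replaced by its alphabet position (a=1..z=26) + 19.
Undoing it on 31 20 38 24 37: 31→(31−19)÷1=12=l, 20→(20−19)÷1=1=a, 38→(38−19)÷1=19=s, 24→(24−19)÷1=5=e, 37→(37−19)÷1=18=r.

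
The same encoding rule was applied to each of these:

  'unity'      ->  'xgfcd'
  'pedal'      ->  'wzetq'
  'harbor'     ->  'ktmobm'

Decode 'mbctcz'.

u(20)→x(23) and n(13)→g(6) fit y≡21x+19 (mod 26); the inverse of 21 mod 26 is 5. Treating letters as 0–25, the rule is x ↦ 21x + 19 (mod 26).
Decoding mbctcz: m(12)→5·(12−19)≡17=r; b(1)→5·(1−19)≡14=o; c(2)→5·(2−19)≡19=t; t(19)→5·(19−19)≡0=a; c(2)→5·(2−19)≡19=t; z(25)→5·(25−19)≡4=e (all mod 26).

rotate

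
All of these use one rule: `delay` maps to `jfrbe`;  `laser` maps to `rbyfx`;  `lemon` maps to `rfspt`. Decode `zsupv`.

troop

Shifts by position in delay: pos 0: d→j (+6), pos 1: e→f (+1), pos 2: l→r (+6), pos 3: a→b (+1) — repeating every 2. It's a Vigenère-style cipher with numeric key [6,1]: position i shifts by key[i mod 2].
Undoing it on zsupv: z−6=t, s−1=r, u−6=o, p−1=o, v−6=p.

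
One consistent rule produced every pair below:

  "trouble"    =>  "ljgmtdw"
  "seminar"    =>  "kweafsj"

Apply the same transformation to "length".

dwfylz

Compare letters: t→l is +18, r→j is +18, o→g is +18 — a constant shift. Every letter moves 18 places later in the alphabet, wrapping around z→a.
On length: l+18=d, e+18=w, n+18=f, g+18=y, t+18=l, h+18=z.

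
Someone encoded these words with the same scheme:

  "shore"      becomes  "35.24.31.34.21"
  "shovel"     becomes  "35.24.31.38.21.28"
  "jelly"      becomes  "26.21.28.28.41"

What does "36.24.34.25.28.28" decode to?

thrill

s is letter #19 and maps to 35: an offset of 16. Each letter is replaced by its alphabet position (a=1..z=26) + 16.
Undoing it on 36.24.34.25.28.28: 36→(36−16)÷1=20=t, 24→(24−16)÷1=8=h, 34→(34−16)÷1=18=r, 25→(25−16)÷1=9=i, 28→(28−16)÷1=12=l, 28→(28−16)÷1=12=l.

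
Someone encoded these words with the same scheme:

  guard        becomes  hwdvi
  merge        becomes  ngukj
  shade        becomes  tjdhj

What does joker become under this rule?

Each letter shifts forward by (position + 1), i.e. 1, 2, 3, … — the shift grows by one for each successive letter.
Applying it to joker: j+1=k, o+2=q, k+3=n, e+4=i, r+5=w.

kqniw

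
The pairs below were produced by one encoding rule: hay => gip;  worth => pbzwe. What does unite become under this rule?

Read the word backwards and shift each letter +8.
Applying it to unite: reverse → etinu; then shift: e+8=m, t+8=b, i+8=q, n+8=v, u+8=c.

mbqvc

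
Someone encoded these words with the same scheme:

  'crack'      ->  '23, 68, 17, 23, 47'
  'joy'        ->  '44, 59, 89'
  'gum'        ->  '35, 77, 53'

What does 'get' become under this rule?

With a=1..z=26, the number is 3·pos + 14.
Applying it to get: g=7→35, e=5→29, t=20→74.

35, 29, 74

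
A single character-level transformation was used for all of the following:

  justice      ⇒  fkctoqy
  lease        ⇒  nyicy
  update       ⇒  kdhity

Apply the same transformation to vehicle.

j(9)→f(5) and u(20)→k(10) fit y≡17x+8 (mod 26); the inverse of 17 mod 26 is 23. Treating letters as 0–25, the rule is x ↦ 17x + 8 (mod 26).
For vehicle: v(21)→17·21+8≡1=b; e(4)→17·4+8≡24=y; h(7)→17·7+8≡23=x; i(8)→17·8+8≡14=o; c(2)→17·2+8≡16=q; l(11)→17·11+8≡13=n; e(4)→17·4+8≡24=y (all mod 26).

byxoqny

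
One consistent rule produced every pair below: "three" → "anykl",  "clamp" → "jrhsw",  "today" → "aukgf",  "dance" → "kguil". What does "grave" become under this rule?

nxhbl

Shifts by position in three: pos 0: t→a (+7), pos 1: h→n (+6), pos 2: r→y (+7), pos 3: e→k (+6) — repeating every 2. The shifts repeat in a cycle of length 2: positions 0,1,… shift by +7, +6, then the pattern repeats.
For grave: g+7=n, r+6=x, a+7=h, v+6=b, e+7=l.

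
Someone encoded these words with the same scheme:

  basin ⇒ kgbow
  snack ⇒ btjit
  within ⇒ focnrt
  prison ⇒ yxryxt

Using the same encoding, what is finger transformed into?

oowmnx

A repeating key of period 2 is used — shifts +9, +6 over and over.
On finger: f+9=o, i+6=o, n+9=w, g+6=m, e+9=n, r+6=x.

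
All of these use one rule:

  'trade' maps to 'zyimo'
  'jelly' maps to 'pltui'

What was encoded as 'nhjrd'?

habit

Each letter shifts forward by (position + 6), i.e. 6, 7, 8, … — the shift grows by one for each successive letter.
Decoding nhjrd: n−6=h, h−7=a, j−8=b, r−9=i, d−10=t.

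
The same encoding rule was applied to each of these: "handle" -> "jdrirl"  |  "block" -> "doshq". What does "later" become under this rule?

In handle: h→j is +2, a→d is +3, n→r is +4, d→i is +5 — the shift increases by 1 each position. The shift increases by 1 at each position, starting from +2: 2, 3, 4, ….
On later: l+2=n, a+3=d, t+4=x, e+5=j, r+6=x.

ndxjx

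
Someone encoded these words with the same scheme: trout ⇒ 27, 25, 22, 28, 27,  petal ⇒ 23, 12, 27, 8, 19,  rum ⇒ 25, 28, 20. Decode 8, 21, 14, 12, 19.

angel

t is letter #20 and maps to 27: an offset of 7. Each letter is replaced by its alphabet position (a=1..z=26) + 7.
Decoding 8, 21, 14, 12, 19: 8→(8−7)÷1=1=a, 21→(21−7)÷1=14=n, 14→(14−7)÷1=7=g, 12→(12−7)÷1=5=e, 19→(19−7)÷1=12=l.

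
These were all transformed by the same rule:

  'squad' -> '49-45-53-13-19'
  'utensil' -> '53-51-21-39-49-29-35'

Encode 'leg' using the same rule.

35-21-25

s(#19)→49 and q(#17)→45: differences scale by 2, so n = 2·pos + 11. With a=1..z=26, the number is 2·pos + 11.
On leg: l=12→35, e=5→21, g=7→25.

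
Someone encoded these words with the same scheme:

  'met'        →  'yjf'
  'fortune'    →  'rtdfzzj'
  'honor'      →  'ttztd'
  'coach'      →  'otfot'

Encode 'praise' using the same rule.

bdfnej

The shift depends on letter class: consonant m→y is +12, but vowel e→j is +5. Two shifts are in play — +5 for a/e/i/o/u, +12 for every other letter.
For praise: p(cons)+12=b, r(cons)+12=d, a(vowel)+5=f, i(vowel)+5=n, s(cons)+12=e, e(vowel)+5=j.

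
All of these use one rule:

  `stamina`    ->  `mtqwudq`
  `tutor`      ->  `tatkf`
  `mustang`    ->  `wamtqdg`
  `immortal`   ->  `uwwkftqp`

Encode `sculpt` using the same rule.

meaprt

s(18)→m(12) and t(19)→t(19) fit y≡7x+16 (mod 26); the inverse of 7 mod 26 is 15. This is an affine cipher: with a=0,…,z=25, each position x becomes (7x+16) mod 26.
On sculpt: s(18)→7·18+16≡12=m; c(2)→7·2+16≡4=e; u(20)→7·20+16≡0=a; l(11)→7·11+16≡15=p; p(15)→7·15+16≡17=r; t(19)→7·19+16≡19=t (all mod 26).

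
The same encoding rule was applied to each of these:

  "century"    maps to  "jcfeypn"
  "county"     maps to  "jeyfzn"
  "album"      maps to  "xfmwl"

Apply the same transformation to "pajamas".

The output letters match the input read backwards, each shifted +11: century reversed is yrutnec. Two steps: reverse the string, then apply a Caesar shift of +11.
Applying it to pajamas: reverse → samajap; then shift: s+11=d, a+11=l, m+11=x, a+11=l, j+11=u, a+11=l, p+11=a.

dlxlula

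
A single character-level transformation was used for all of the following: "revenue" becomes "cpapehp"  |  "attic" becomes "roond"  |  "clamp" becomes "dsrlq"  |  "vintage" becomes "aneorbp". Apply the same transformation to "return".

Treating letters as 0–25, the rule is x ↦ 19x + 17 (mod 26).
Applying it to return: r(17)→19·17+17≡2=c; e(4)→19·4+17≡15=p; t(19)→19·19+17≡14=o; u(20)→19·20+17≡7=h; r(17)→19·17+17≡2=c; n(13)→19·13+17≡4=e (all mod 26).

cpohce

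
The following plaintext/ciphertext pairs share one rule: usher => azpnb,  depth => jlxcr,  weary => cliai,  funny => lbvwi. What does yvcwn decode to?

sound

Each letter shifts forward by (position + 6), i.e. 6, 7, 8, … — the shift grows by one for each successive letter.
Reversing it on yvcwn: y−6=s, v−7=o, c−8=u, w−9=n, n−10=d.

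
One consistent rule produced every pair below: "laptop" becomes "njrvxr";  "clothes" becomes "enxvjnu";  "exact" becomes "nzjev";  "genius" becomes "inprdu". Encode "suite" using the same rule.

udrvn

Two shifts are in play — +9 for a/e/i/o/u, +2 for every other letter.
For suite: s(cons)+2=u, u(vowel)+9=d, i(vowel)+9=r, t(cons)+2=v, e(vowel)+9=n.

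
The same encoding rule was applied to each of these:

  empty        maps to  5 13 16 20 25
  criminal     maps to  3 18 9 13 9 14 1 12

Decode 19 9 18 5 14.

siren

e is letter #5 and maps to 5: an offset of 0. Each letter is replaced by its alphabet position (a=1, b=2, …, z=26).
Reversing it on 19 9 18 5 14: 19=s, 9=i, 18=r, 5=e, 14=n.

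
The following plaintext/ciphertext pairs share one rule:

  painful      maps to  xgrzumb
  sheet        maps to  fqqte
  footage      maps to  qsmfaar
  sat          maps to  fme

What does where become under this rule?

qdqti

The output letters match the input read backwards, each shifted +12: painful reversed is lufniap. Read the word backwards and shift each letter +12.
On where: reverse → erehw; then shift: e+12=q, r+12=d, e+12=q, h+12=t, w+12=i.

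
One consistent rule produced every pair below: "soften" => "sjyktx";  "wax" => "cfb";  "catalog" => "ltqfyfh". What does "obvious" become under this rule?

xztnagt

Read the word backwards and shift each letter +5.
Applying it to obvious: reverse → suoivbo; then shift: s+5=x, u+5=z, o+5=t, i+5=n, v+5=a, b+5=g, o+5=t.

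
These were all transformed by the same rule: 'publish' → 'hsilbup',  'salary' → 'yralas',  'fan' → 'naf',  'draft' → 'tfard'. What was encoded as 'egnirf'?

fringe

The output letters match the input read backwards: publish reversed is hsilbup. The word is simply reversed.
Reversing it on egnirf: then reverse → fringe.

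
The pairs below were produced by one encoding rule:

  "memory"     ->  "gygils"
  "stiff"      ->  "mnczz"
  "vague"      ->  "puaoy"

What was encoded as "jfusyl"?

Compare letters: m→g is +20, e→y is +20, m→g is +20 — a constant shift. Each letter is shifted forward by 20 in the alphabet (a Caesar shift of +20).
Undoing it on jfusyl: j−20=p, f−20=l, u−20=a, s−20=y, y−20=e, l−20=r.

player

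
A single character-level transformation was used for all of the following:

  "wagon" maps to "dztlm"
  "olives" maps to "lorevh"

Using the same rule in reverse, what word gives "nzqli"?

major

Each pair mirrors across the alphabet (w↔d, a↔z, g↔t): positions sum to 25. Each letter is replaced by its mirror in the alphabet: a↔z, b↔y, c↔x, and so on (the Atbash cipher).
Decoding nzqli: n↔m, z↔a, q↔j, l↔o, i↔r.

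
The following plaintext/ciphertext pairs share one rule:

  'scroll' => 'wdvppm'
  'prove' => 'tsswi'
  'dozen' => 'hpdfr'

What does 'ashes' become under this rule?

etlfw

It's a Vigenère-style cipher with numeric key [4,1]: position i shifts by key[i mod 2].
For ashes: a+4=e, s+1=t, h+4=l, e+1=f, s+4=w.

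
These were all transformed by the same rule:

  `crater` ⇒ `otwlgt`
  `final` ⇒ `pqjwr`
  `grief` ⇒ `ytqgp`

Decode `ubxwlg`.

c(2)→o(14) and r(17)→t(19) fit y≡9x+22 (mod 26); the inverse of 9 mod 26 is 3. Treating letters as 0–25, the rule is x ↦ 9x + 22 (mod 26).
Decoding ubxwlg: u(20)→3·(20−22)≡20=u; b(1)→3·(1−22)≡15=p; x(23)→3·(23−22)≡3=d; w(22)→3·(22−22)≡0=a; l(11)→3·(11−22)≡19=t; g(6)→3·(6−22)≡4=e (all mod 26).

update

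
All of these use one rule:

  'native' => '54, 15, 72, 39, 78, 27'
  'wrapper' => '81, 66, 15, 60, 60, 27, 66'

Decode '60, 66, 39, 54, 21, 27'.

prince

Each letter becomes 3×(its alphabet position, a=1..z=26) + 12.
Undoing it on 60, 66, 39, 54, 21, 27: 60→(60−12)÷3=16=p, 66→(66−12)÷3=18=r, 39→(39−12)÷3=9=i, 54→(54−12)÷3=14=n, 21→(21−12)÷3=3=c, 27→(27−12)÷3=5=e.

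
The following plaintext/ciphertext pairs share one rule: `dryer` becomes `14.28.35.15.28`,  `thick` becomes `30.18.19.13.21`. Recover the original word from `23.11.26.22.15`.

d is letter #4 and maps to 14: an offset of 10. The number is (letter's place in the alphabet, a=1) + 10.
Undoing it on 23.11.26.22.15: 23→(23−10)÷1=13=m, 11→(11−10)÷1=1=a, 26→(26−10)÷1=16=p, 22→(22−10)÷1=12=l, 15→(15−10)÷1=5=e.

maple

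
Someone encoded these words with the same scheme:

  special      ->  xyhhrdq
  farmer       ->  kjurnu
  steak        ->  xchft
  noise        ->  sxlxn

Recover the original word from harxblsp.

It's a Vigenère-style cipher with numeric key [5,9,3]: position i shifts by key[i mod 3].
Undoing it on harxblsp: h−5=c, a−9=r, r−3=o, x−5=s, b−9=s, l−3=i, s−5=n, p−9=g.

crossing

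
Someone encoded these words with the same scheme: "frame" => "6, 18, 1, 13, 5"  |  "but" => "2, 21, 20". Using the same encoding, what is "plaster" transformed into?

16, 12, 1, 19, 20, 5, 18

f is letter #6 and maps to 6: an offset of 0. Each letter is replaced by its alphabet position (a=1, b=2, …, z=26).
Applying it to plaster: p=16→16, l=12→12, a=1→1, s=19→19, t=20→20, e=5→5, r=18→18.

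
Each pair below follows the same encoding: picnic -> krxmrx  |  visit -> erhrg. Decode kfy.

pub

This is the alphabet-reversal cipher (Atbash): a becomes z, b becomes y, etc.
Decoding kfy: k↔p, f↔u, y↔b.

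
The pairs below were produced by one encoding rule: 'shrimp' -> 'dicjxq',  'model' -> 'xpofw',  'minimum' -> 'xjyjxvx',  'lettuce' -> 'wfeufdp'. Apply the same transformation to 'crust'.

Shifts by position in shrimp: pos 0: s→d (+11), pos 1: h→i (+1), pos 2: r→c (+11), pos 3: i→j (+1) — repeating every 2. It's a Vigenère-style cipher with numeric key [11,1]: position i shifts by key[i mod 2].
For crust: c+11=n, r+1=s, u+11=f, s+1=t, t+11=e.

nsfte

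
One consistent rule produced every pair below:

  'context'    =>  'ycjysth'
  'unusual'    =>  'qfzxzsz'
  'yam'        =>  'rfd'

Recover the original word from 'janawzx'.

survive

Two steps: reverse the string, then apply a Caesar shift of +5.
Undoing it on janawzx: shift back: j−5=e, a−5=v, n−5=i, a−5=v, w−5=r, z−5=u, x−5=s → evivrus; then reverse → survive.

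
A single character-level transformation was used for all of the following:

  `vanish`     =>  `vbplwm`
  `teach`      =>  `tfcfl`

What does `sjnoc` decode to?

In vanish: v→v is +0, a→b is +1, n→p is +2, i→l is +3 — the shift increases by 1 each position. The shift increases by 1 at each position, starting from +0: 0, 1, 2, ….
Undoing it on sjnoc: s−0=s, j−1=i, n−2=l, o−3=l, c−4=y.

silly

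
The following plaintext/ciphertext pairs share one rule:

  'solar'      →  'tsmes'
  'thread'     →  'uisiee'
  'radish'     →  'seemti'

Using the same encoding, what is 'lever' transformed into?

The shift depends on letter class: consonant s→t is +1, but vowel o→s is +4. Vowels shift forward by 4 and consonants shift forward by 1.
Applying it to lever: l(cons)+1=m, e(vowel)+4=i, v(cons)+1=w, e(vowel)+4=i, r(cons)+1=s.

miwis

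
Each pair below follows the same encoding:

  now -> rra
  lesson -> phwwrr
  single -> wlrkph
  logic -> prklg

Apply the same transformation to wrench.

avhrgl

The shift depends on letter class: consonant n→r is +4, but vowel o→r is +3. Vowels shift forward by 3 and consonants shift forward by 4.
On wrench: w(cons)+4=a, r(cons)+4=v, e(vowel)+3=h, n(cons)+4=r, c(cons)+4=g, h(cons)+4=l.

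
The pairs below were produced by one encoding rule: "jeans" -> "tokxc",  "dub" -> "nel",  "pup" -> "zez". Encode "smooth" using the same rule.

Compare letters: j→t is +10, e→o is +10, a→k is +10 — a constant shift. It's a constant shift of +10 (ROT10).
Applying it to smooth: s+10=c, m+10=w, o+10=y, o+10=y, t+10=d, h+10=r.

cwyydr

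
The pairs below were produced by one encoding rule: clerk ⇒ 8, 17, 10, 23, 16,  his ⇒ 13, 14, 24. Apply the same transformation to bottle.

c is letter #3 and maps to 8: an offset of 5. Each letter is replaced by its alphabet position (a=1..z=26) + 5.
On bottle: b=2→7, o=15→20, t=20→25, t=20→25, l=12→17, e=5→10.

7, 20, 25, 25, 17, 10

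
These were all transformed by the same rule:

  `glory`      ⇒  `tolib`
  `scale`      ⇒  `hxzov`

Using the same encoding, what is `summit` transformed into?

hfnnrg

Letters are reflected about the middle of the alphabet (position → 25−position): Atbash.
On summit: s↔h, u↔f, m↔n, m↔n, i↔r, t↔g.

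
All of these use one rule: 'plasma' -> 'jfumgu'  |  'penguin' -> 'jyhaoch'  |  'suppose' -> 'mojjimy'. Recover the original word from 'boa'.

hug

This is a Caesar cipher with shift 20.
Decoding boa: b−20=h, o−20=u, a−20=g.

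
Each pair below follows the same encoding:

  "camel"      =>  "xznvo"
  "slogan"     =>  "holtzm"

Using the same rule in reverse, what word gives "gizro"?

Letters are reflected about the middle of the alphabet (position → 25−position): Atbash.
Undoing it on gizro: g↔t, i↔r, z↔a, r↔i, o↔l.

trail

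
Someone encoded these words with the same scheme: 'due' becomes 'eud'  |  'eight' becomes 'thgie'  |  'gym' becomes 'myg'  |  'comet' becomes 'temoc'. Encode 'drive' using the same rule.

The output letters match the input read backwards: due reversed is eud. The word is simply reversed.
On drive: reverse → evird.

evird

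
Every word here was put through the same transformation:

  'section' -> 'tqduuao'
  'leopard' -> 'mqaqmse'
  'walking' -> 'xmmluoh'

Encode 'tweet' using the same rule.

uxqqu

Two shifts are in play — +12 for a/e/i/o/u, +1 for every other letter.
For tweet: t(cons)+1=u, w(cons)+1=x, e(vowel)+12=q, e(vowel)+12=q, t(cons)+1=u.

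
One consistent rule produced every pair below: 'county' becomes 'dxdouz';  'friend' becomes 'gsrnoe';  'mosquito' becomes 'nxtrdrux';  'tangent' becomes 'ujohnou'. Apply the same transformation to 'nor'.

oxs

The shift depends on letter class: consonant c→d is +1, but vowel o→x is +9. Vowels shift forward by 9 and consonants shift forward by 1.
Applying it to nor: n(cons)+1=o, o(vowel)+9=x, r(cons)+1=s.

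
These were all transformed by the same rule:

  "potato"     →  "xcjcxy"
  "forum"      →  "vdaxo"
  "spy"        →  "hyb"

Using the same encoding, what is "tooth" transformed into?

qcxxc

Read the word backwards and shift each letter +9.
Applying it to tooth: reverse → htoot; then shift: h+9=q, t+9=c, o+9=x, o+9=x, t+9=c.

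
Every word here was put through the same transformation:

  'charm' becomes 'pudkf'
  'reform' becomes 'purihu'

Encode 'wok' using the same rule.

nrz

The output letters match the input read backwards, each shifted +3: charm reversed is mrahc. The word is reversed, then every letter is shifted forward by 3.
On wok: reverse → kow; then shift: k+3=n, o+3=r, w+3=z.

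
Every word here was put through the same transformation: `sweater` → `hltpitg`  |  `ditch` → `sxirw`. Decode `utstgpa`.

Compare letters: s→h is +15, w→l is +15, e→t is +15 — a constant shift. This is a Caesar cipher with shift 15.
Decoding utstgpa: u−15=f, t−15=e, s−15=d, t−15=e, g−15=r, p−15=a, a−15=l.

federal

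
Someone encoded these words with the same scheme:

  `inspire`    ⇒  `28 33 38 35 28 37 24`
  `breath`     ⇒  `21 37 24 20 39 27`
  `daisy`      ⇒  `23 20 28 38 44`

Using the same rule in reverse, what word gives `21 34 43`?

The number is (letter's place in the alphabet, a=1) + 19.
Decoding 21 34 43: 21→(21−19)÷1=2=b, 34→(34−19)÷1=15=o, 43→(43−19)÷1=24=x.

box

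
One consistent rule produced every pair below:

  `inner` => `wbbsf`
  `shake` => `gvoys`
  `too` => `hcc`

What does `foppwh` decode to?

rabbit

Compare letters: i→w is +14, n→b is +14, n→b is +14 — a constant shift. This is a Caesar cipher with shift 14.
Undoing it on foppwh: f−14=r, o−14=a, p−14=b, p−14=b, w−14=i, h−14=t.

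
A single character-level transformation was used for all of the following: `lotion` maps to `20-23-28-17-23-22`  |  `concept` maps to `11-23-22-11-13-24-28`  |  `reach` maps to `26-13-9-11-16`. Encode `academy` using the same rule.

Letters become their 1-based position plus 8 (so a→9, b→10, …).
On academy: a=1→9, c=3→11, a=1→9, d=4→12, e=5→13, m=13→21, y=25→33.

9-11-9-12-13-21-33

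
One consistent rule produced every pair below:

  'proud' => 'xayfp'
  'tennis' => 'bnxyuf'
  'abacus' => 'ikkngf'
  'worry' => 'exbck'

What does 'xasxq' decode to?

Each letter shifts forward by (position + 8), i.e. 8, 9, 10, … — the shift grows by one for each successive letter.
Decoding xasxq: x−8=p, a−9=r, s−10=i, x−11=m, q−12=e.

prime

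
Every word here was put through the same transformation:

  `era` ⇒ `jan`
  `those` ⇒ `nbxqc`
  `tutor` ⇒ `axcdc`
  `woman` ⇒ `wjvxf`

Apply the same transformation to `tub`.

The output letters match the input read backwards, each shifted +9: era reversed is are. Read the word backwards and shift each letter +9.
On tub: reverse → but; then shift: b+9=k, u+9=d, t+9=c.

kdc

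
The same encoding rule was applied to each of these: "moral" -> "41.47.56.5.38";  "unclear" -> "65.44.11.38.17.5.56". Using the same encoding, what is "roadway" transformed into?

56.47.5.14.71.5.77

m(#13)→41 and o(#15)→47: differences scale by 3, so n = 3·pos + 2. Each letter becomes 3×(its alphabet position, a=1..z=26) + 2.
Applying it to roadway: r=18→56, o=15→47, a=1→5, d=4→14, w=23→71, a=1→5, y=25→77.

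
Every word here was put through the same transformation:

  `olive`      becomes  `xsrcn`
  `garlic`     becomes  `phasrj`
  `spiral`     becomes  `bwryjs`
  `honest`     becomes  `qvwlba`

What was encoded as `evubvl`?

It's a Vigenère-style cipher with numeric key [9,7]: position i shifts by key[i mod 2].
Decoding evubvl: e−9=v, v−7=o, u−9=l, b−7=u, v−9=m, l−7=e.

volume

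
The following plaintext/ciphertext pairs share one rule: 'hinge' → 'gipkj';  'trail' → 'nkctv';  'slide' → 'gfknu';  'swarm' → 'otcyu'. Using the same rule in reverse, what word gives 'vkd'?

The output letters match the input read backwards, each shifted +2: hinge reversed is egnih. The word is reversed, then every letter is shifted forward by 2.
Decoding vkd: shift back: v−2=t, k−2=i, d−2=b → tib; then reverse → bit.

bit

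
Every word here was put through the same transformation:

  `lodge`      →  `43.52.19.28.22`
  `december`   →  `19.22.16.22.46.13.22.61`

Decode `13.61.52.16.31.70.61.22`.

l(#12)→43 and o(#15)→52: differences scale by 3, so n = 3·pos + 7. With a=1..z=26, the number is 3·pos + 7.
Reversing it on 13.61.52.16.31.70.61.22: 13→(13−7)÷3=2=b, 61→(61−7)÷3=18=r, 52→(52−7)÷3=15=o, 16→(16−7)÷3=3=c, 31→(31−7)÷3=8=h, 70→(70−7)÷3=21=u, 61→(61−7)÷3=18=r, 22→(22−7)÷3=5=e.

brochure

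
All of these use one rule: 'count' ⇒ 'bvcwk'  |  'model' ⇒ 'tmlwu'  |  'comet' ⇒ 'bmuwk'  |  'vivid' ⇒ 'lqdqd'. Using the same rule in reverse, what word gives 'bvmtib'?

The output letters match the input read backwards, each shifted +8: count reversed is tnuoc. The word is reversed, then every letter is shifted forward by 8.
Decoding bvmtib: shift back: b−8=t, v−8=n, m−8=e, t−8=l, i−8=a, b−8=t → tnelat; then reverse → talent.

talent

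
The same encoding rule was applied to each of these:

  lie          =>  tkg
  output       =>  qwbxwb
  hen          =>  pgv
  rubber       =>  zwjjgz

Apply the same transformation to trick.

bzkks

The shift depends on letter class: consonant l→t is +8, but vowel i→k is +2. The rule splits by letter class: vowels +2, consonants +8.
On trick: t(cons)+8=b, r(cons)+8=z, i(vowel)+2=k, c(cons)+8=k, k(cons)+8=s.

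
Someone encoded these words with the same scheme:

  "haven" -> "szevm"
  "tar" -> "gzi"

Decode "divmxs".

wrench

Each pair mirrors across the alphabet (h↔s, a↔z, v↔e): positions sum to 25. Each letter is replaced by its mirror in the alphabet: a↔z, b↔y, c↔x, and so on (the Atbash cipher).
Reversing it on divmxs: d↔w, i↔r, v↔e, m↔n, x↔c, s↔h.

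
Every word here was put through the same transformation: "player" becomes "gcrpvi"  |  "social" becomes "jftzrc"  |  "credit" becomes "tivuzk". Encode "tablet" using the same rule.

Compare letters: p→g is +17, l→c is +17, a→r is +17 — a constant shift. It's a constant shift of +17 (ROT17).
For tablet: t+17=k, a+17=r, b+17=s, l+17=c, e+17=v, t+17=k.

krscvk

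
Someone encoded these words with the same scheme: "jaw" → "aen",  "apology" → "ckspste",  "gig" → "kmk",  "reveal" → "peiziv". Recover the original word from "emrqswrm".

Read the word backwards and shift each letter +4.
Undoing it on emrqswrm: shift back: e−4=a, m−4=i, r−4=n, q−4=m, s−4=o, w−4=s, r−4=n, m−4=i → ainmosni; then reverse → insomnia.

insomnia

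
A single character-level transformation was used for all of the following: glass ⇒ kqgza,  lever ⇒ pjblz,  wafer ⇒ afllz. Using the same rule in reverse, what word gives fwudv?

In glass: g→k is +4, l→q is +5, a→g is +6, s→z is +7 — the shift increases by 1 each position. Letter i (0-indexed) is shifted by i+4, so successive shifts are 4, 5, 6, ….
Reversing it on fwudv: f−4=b, w−5=r, u−6=o, d−7=w, v−8=n.

brown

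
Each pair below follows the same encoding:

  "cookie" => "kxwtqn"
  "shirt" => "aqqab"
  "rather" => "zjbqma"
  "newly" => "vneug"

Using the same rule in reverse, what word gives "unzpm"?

The shifts repeat in a cycle of length 2: positions 0,1,… shift by +8, +9, then the pattern repeats.
Undoing it on unzpm: u−8=m, n−9=e, z−8=r, p−9=g, m−8=e.

merge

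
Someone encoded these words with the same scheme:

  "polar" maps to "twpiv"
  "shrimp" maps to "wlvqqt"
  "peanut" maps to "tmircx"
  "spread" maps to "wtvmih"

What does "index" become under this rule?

qrhmb

Two shifts are in play — +8 for a/e/i/o/u, +4 for every other letter.
On index: i(vowel)+8=q, n(cons)+4=r, d(cons)+4=h, e(vowel)+8=m, x(cons)+4=b.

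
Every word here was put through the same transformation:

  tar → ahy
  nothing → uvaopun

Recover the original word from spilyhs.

liberal

Compare letters: t→a is +7, a→h is +7, r→y is +7 — a constant shift. This is a Caesar cipher with shift 7.
Reversing it on spilyhs: s−7=l, p−7=i, i−7=b, l−7=e, y−7=r, h−7=a, s−7=l.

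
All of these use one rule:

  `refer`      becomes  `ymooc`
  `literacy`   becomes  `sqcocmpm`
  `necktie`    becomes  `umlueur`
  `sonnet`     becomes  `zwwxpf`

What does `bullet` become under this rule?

icuvpf

In refer: r→y is +7, e→m is +8, f→o is +9, e→o is +10 — the shift increases by 1 each position. Each letter shifts forward by (position + 7), i.e. 7, 8, 9, … — the shift grows by one for each successive letter.
For bullet: b+7=i, u+8=c, l+9=u, l+10=v, e+11=p, t+12=f.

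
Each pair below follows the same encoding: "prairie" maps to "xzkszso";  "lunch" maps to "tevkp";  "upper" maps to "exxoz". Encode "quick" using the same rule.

yesks

The shift depends on letter class: consonant p→x is +8, but vowel a→k is +10. Vowels shift forward by 10 and consonants shift forward by 8.
Applying it to quick: q(cons)+8=y, u(vowel)+10=e, i(vowel)+10=s, c(cons)+8=k, k(cons)+8=s.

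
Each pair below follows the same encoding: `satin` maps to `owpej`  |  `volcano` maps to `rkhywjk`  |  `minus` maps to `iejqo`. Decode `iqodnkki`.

mushroom

Compare letters: s→o is +22, a→w is +22, t→p is +22 — a constant shift. Each letter is shifted forward by 22 in the alphabet (a Caesar shift of +22).
Decoding iqodnkki: i−22=m, q−22=u, o−22=s, d−22=h, n−22=r, k−22=o, k−22=o, i−22=m.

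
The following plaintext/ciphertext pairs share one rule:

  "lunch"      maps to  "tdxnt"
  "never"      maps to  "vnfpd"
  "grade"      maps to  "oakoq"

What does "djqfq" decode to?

vague

In lunch: l→t is +8, u→d is +9, n→x is +10, c→n is +11 — the shift increases by 1 each position. Each letter shifts forward by (position + 8), i.e. 8, 9, 10, … — the shift grows by one for each successive letter.
Reversing it on djqfq: d−8=v, j−9=a, q−10=g, f−11=u, q−12=e.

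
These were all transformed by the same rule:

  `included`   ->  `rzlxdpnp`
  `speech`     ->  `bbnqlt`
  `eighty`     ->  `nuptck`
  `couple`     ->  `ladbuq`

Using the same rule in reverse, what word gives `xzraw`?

Shifts by position in included: pos 0: i→r (+9), pos 1: n→z (+12), pos 2: c→l (+9), pos 3: l→x (+12) — repeating every 2. A repeating key of period 2 is used — shifts +9, +12 over and over.
Decoding xzraw: x−9=o, z−12=n, r−9=i, a−12=o, w−9=n.

onion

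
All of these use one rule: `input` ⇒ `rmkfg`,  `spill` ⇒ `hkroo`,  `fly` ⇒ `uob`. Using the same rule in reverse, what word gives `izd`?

Each pair mirrors across the alphabet (i↔r, n↔m, p↔k): positions sum to 25. This is the alphabet-reversal cipher (Atbash): a becomes z, b becomes y, etc.
Undoing it on izd: i↔r, z↔a, d↔w.

raw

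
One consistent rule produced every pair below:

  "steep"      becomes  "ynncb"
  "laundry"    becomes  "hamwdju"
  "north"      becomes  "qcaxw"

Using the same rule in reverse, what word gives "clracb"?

The output letters match the input read backwards, each shifted +9: steep reversed is peets. Read the word backwards and shift each letter +9.
Undoing it on clracb: shift back: c−9=t, l−9=c, r−9=i, a−9=r, c−9=t, b−9=s → tcirts; then reverse → strict.

strict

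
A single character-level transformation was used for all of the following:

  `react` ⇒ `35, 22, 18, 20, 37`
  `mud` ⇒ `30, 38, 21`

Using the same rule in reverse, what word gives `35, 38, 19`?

Each letter is replaced by its alphabet position (a=1..z=26) + 17.
Reversing it on 35, 38, 19: 35→(35−17)÷1=18=r, 38→(38−17)÷1=21=u, 19→(19−17)÷1=2=b.

rub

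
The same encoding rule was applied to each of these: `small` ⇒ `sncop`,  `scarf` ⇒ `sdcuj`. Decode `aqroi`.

In small: s→s is +0, m→n is +1, a→c is +2, l→o is +3 — the shift increases by 1 each position. Letter i (0-indexed) is shifted by i+0, so successive shifts are 0, 1, 2, ….
Undoing it on aqroi: a−0=a, q−1=p, r−2=p, o−3=l, i−4=e.

apple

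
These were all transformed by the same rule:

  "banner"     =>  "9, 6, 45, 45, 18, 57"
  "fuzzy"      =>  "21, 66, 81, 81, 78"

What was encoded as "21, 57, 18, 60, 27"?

fresh

b(#2)→9 and a(#1)→6: differences scale by 3, so n = 3·pos + 3. Each letter becomes 3×(its alphabet position, a=1..z=26) + 3.
Decoding 21, 57, 18, 60, 27: 21→(21−3)÷3=6=f, 57→(57−3)÷3=18=r, 18→(18−3)÷3=5=e, 60→(60−3)÷3=19=s, 27→(27−3)÷3=8=h.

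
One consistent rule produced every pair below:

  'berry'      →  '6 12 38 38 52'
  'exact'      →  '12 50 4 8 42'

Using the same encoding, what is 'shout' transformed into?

The formula is n = 2×(alphabet index, a=1) + 2.
For shout: s=19→40, h=8→18, o=15→32, u=21→44, t=20→42.

40 18 32 44 42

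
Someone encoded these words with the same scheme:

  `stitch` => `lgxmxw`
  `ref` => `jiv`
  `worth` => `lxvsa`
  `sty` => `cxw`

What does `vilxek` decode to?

gather

Read the word backwards and shift each letter +4.
Decoding vilxek: shift back: v−4=r, i−4=e, l−4=h, x−4=t, e−4=a, k−4=g → rehtag; then reverse → gather.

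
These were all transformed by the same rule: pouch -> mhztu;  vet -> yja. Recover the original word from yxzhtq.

The output letters match the input read backwards, each shifted +5: pouch reversed is hcuop. The word is reversed, then every letter is shifted forward by 5.
Undoing it on yxzhtq: shift back: y−5=t, x−5=s, z−5=u, h−5=c, t−5=o, q−5=l → tsucol; then reverse → locust.

locust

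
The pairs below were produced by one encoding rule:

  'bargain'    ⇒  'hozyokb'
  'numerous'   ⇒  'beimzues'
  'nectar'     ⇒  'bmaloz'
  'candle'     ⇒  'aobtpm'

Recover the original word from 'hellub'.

button

This is an affine cipher: with a=0,…,z=25, each position x becomes (19x+14) mod 26.
Reversing it on hellub: h(7)→11·(7−14)≡1=b; e(4)→11·(4−14)≡20=u; l(11)→11·(11−14)≡19=t; l(11)→11·(11−14)≡19=t; u(20)→11·(20−14)≡14=o; b(1)→11·(1−14)≡13=n (all mod 26).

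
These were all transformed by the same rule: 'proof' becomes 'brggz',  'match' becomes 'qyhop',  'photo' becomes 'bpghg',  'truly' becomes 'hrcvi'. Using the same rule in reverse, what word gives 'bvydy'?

p(15)→b(1) and r(17)→r(17) fit y≡21x+24 (mod 26); the inverse of 21 mod 26 is 5. Each letter's alphabet position (a=0..z=25) is mapped through 21·x+24 mod 26 — an affine cipher.
Decoding bvydy: b(1)→5·(1−24)≡15=p; v(21)→5·(21−24)≡11=l; y(24)→5·(24−24)≡0=a; d(3)→5·(3−24)≡25=z; y(24)→5·(24−24)≡0=a (all mod 26).

plaza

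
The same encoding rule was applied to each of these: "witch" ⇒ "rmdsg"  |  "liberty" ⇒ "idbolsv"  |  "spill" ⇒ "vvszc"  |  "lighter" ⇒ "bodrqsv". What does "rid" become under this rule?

The output letters match the input read backwards, each shifted +10: witch reversed is hctiw. Two steps: reverse the string, then apply a Caesar shift of +10.
Applying it to rid: reverse → dir; then shift: d+10=n, i+10=s, r+10=b.

nsb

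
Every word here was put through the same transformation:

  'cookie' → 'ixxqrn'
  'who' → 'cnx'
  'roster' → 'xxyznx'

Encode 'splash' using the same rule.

The shift depends on letter class: consonant c→i is +6, but vowel o→x is +9. Two shifts are in play — +9 for a/e/i/o/u, +6 for every other letter.
On splash: s(cons)+6=y, p(cons)+6=v, l(cons)+6=r, a(vowel)+9=j, s(cons)+6=y, h(cons)+6=n.

yvrjyn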